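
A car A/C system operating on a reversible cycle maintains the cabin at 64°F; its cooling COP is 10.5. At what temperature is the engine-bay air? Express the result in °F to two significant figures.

COP_R = T_C/(T_H − T_C) gives T_H − T_C = T_C/COP.
With T_C = 290.93 K, T_H = 290.93 × (1 + 1/10.5) = 318.64 K.
Converting, 318.64 K = 113.87°F.

110 °F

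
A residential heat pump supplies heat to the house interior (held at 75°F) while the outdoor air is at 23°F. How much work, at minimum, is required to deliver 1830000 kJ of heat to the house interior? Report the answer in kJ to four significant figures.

In absolute terms T_C = 268.15 K and T_H = 297.04 K, so ΔT = 28.89 K.
The reversible limit is COP_HP = T_H/ΔT = 10.28, so W_min = Q_H/COP = Q_H·ΔT/T_H.
W_min = 1830000 × 28.89/297.04 = 178000 kJ.

178000 kJ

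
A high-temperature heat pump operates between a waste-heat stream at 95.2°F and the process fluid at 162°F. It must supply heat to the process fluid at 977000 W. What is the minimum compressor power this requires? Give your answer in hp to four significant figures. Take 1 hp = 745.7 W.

140.8 hp

In absolute terms T_C = 308.26 K and T_H = 345.37 K, so ΔT = 37.11 K.
COP_Carnot = T_H/ΔT = 345.37/37.11 = 9.306.
Ẇ_min = Q̇/COP_Carnot = 977000/9.306 = 105000 W = 140.8 hp.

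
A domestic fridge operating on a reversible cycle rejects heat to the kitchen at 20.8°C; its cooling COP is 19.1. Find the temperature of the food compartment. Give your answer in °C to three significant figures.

6.18 °C

For a Carnot refrigerator COP_R = T_C/(T_H − T_C), so T_C = COP·T_H/(1 + COP).
With T_H = 293.95 K, T_C = 19.1 × 293.95/20.10 = 279.33 K.
Converting, 279.33 K = 6.18°C.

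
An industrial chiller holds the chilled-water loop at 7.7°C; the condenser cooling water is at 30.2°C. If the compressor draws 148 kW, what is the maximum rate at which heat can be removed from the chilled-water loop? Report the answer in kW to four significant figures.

In absolute terms T_C = 280.85 K and T_H = 303.35 K, so ΔT = 22.50 K.
COP_Carnot = T_C/ΔT = 280.85/22.50 = 12.48.
Q̇_max = COP_Carnot × Ẇ = 12.48 × 148.0 kW = 1847 kW.

1847 kW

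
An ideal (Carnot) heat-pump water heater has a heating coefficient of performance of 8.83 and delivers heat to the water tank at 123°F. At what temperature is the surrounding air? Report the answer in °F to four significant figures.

57.01 °F

COP_HP = T_H/(T_H − T_C) gives T_H − T_C = T_H/COP.
With T_H = 323.71 K, T_C = 323.71 × (1 − 1/8.83) = 287.05 K.
Converting, 287.05 K = 57.01°F.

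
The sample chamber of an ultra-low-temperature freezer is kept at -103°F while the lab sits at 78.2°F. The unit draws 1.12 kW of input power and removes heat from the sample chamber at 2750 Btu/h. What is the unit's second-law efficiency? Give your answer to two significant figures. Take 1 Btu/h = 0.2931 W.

Converting, Q̇_C = 2750 Btu/h = 0.8060 kW, so COP_actual = Q̇_C/Ẇ = 0.8060/1.120 = 0.7197.
In absolute terms T_C = 198.15 K and T_H = 298.82 K, so ΔT = 100.7 K.
COP_Carnot = T_C/ΔT = 198.15/100.7 = 1.968.
η_II = COP_actual/COP_Carnot = 0.7197/1.968 = 0.3656.

0.37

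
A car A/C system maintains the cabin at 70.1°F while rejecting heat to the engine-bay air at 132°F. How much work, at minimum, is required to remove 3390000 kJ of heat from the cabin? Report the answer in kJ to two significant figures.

In absolute terms T_C = 294.32 K and T_H = 328.71 K, so ΔT = 34.39 K.
The reversible limit is COP_R = T_C/ΔT = 8.558, so W_min = Q_C/COP = Q_C·ΔT/T_C.
W_min = 3390000 × 34.39/294.32 = 396100 kJ.

400000 kJ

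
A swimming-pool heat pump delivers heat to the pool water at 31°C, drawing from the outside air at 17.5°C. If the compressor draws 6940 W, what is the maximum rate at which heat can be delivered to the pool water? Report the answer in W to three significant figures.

In absolute terms T_C = 290.65 K and T_H = 304.15 K, so ΔT = 13.50 K.
COP_Carnot = T_H/ΔT = 304.15/13.50 = 22.53.
Q̇_max = COP_Carnot × Ẇ = 22.53 × 6940 W = 156400 W.

156000 W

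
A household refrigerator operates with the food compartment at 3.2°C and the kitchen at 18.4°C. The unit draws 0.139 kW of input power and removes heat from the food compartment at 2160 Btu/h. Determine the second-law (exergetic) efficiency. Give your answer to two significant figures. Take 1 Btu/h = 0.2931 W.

0.25

Converting, Q̇_C = 2160 Btu/h = 0.6331 kW, so COP_actual = Q̇_C/Ẇ = 0.6331/0.1390 = 4.555.
In absolute terms T_C = 276.35 K and T_H = 291.55 K, so ΔT = 15.20 K.
COP_Carnot = T_C/ΔT = 276.35/15.20 = 18.18.
η_II = COP_actual/COP_Carnot = 4.555/18.18 = 0.2505.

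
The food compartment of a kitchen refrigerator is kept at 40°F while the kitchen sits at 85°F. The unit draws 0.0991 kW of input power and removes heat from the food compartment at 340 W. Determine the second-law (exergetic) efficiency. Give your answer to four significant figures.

0.3090

Converting, Q̇_C = 340.0 W = 0.3400 kW, so COP_actual = Q̇_C/Ẇ = 0.3400/0.09910 = 3.431.
In absolute terms T_C = 277.59 K and T_H = 302.59 K, so ΔT = 25.00 K.
COP_Carnot = T_C/ΔT = 277.59/25.00 = 11.10.
η_II = COP_actual/COP_Carnot = 3.431/11.10 = 0.3090.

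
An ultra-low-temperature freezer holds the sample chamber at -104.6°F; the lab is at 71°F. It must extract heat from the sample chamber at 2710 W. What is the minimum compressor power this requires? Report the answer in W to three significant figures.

In absolute terms T_C = 197.26 K and T_H = 294.82 K, so ΔT = 97.56 K.
COP_Carnot = T_C/ΔT = 197.26/97.56 = 2.022.
Ẇ_min = Q̇/COP_Carnot = 2710/2.022 = 1340 W.

1340 W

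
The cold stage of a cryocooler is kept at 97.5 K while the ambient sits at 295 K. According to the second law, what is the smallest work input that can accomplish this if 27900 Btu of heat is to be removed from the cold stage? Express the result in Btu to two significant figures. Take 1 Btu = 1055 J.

57000 Btu

The reservoir spacing is ΔT = 295 − 97.5 = 197.5 K.
The reversible limit is COP_R = T_C/ΔT = 0.4937, so W_min = Q_C/COP = Q_C·ΔT/T_C.
W_min = 27900 × 197.5/97.50 = 56520 Btu.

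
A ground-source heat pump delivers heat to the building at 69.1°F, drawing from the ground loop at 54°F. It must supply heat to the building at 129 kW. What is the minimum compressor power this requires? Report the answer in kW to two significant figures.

3.7 kW

In absolute terms T_C = 285.37 K and T_H = 293.76 K, so ΔT = 8.389 K.
COP_Carnot = T_H/ΔT = 293.76/8.389 = 35.02.
Ẇ_min = Q̇/COP_Carnot = 129.0/35.02 = 3.684 kW.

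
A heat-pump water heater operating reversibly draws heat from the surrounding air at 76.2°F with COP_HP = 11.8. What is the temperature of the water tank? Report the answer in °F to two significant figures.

130 °F

COP_HP = T_H/(T_H − T_C) rearranges to T_H = COP·T_C/(COP − 1).
With T_C = 297.71 K, T_H = 11.8 × 297.71/10.80 = 325.27 K.
Converting, 325.27 K = 125.82°F.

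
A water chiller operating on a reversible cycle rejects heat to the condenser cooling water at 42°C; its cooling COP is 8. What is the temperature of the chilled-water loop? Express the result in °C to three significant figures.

For a Carnot refrigerator COP_R = T_C/(T_H − T_C), so T_C = COP·T_H/(1 + COP).
With T_H = 315.15 K, T_C = 8 × 315.15/9.000 = 280.13 K.
Converting, 280.13 K = 6.98°C.

6.98 °C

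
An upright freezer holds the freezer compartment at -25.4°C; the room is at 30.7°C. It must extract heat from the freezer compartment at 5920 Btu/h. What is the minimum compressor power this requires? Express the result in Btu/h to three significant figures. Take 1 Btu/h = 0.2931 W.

1340 Btu/h

In absolute terms T_C = 247.75 K and T_H = 303.85 K, so ΔT = 56.10 K.
COP_Carnot = T_C/ΔT = 247.75/56.10 = 4.416.
Ẇ_min = Q̇/COP_Carnot = 5920/4.416 = 1341 Btu/h.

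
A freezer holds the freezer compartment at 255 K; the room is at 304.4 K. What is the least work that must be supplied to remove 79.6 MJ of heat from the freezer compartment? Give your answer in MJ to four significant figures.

15.42 MJ

The reservoir spacing is ΔT = 304.4 − 255 = 49.40 K.
The reversible limit is COP_R = T_C/ΔT = 5.162, so W_min = Q_C/COP = Q_C·ΔT/T_C.
W_min = 79.60 × 49.40/255.00 = 15.42 MJ.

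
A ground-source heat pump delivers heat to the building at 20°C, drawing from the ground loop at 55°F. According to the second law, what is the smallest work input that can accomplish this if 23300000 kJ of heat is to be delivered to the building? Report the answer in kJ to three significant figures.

In absolute terms T_C = 285.93 K and T_H = 293.15 K, so ΔT = 7.222 K.
The reversible limit is COP_HP = T_H/ΔT = 40.59, so W_min = Q_H/COP = Q_H·ΔT/T_H.
W_min = 23300000 × 7.222/293.15 = 574000 kJ.

574000 kJ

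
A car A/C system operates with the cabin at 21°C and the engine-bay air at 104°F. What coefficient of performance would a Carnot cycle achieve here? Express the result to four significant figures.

15.48

In absolute terms T_C = 294.15 K and T_H = 313.15 K, so ΔT = 19.00 K.
For a reversible cycle, COP_Carnot = T_C/ΔT = 294.15/19.00 = 15.48.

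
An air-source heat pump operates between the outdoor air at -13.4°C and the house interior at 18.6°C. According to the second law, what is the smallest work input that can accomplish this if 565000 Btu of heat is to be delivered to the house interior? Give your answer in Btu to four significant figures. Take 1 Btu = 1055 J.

In absolute terms T_C = 259.75 K and T_H = 291.75 K, so ΔT = 32.00 K.
The reversible limit is COP_HP = T_H/ΔT = 9.117, so W_min = Q_H/COP = Q_H·ΔT/T_H.
W_min = 565000 × 32.00/291.75 = 61970 Btu.

61970 Btu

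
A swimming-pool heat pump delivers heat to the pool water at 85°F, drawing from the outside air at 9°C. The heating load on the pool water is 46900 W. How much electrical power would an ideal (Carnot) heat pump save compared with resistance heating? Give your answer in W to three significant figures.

In absolute terms T_C = 282.15 K and T_H = 302.59 K, so ΔT = 20.44 K.
COP_Carnot = T_H/ΔT = 302.59/20.44 = 14.80.
Resistance heating needs Ẇ_res = Q̇_H = 46900 W; the reversible heat pump needs only Ẇ_hp = Q̇_H/COP = 3169 W.
Saving = 46900 − 3169 = 43730 W.

43700 W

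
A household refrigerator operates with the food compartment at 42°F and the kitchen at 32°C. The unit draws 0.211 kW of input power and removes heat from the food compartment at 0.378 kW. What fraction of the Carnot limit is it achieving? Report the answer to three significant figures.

0.170

COP_actual = Q̇_C/Ẇ = 0.3780/0.2110 = 1.791.
In absolute terms T_C = 278.71 K and T_H = 305.15 K, so ΔT = 26.44 K.
COP_Carnot = T_C/ΔT = 278.71/26.44 = 10.54.
η_II = COP_actual/COP_Carnot = 1.791/10.54 = 0.1700.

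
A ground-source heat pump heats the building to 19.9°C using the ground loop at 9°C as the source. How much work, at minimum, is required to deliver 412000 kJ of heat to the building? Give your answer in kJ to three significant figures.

15300 kJ

In absolute terms T_C = 282.15 K and T_H = 293.05 K, so ΔT = 10.90 K.
The reversible limit is COP_HP = T_H/ΔT = 26.89, so W_min = Q_H/COP = Q_H·ΔT/T_H.
W_min = 412000 × 10.90/293.05 = 15320 kJ.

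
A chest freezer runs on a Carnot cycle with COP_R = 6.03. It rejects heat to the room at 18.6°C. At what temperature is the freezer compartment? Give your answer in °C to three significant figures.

-22.9 °C

For a Carnot refrigerator COP_R = T_C/(T_H − T_C), so T_C = COP·T_H/(1 + COP).
With T_H = 291.75 K, T_C = 6.03 × 291.75/7.030 = 250.25 K.
Converting, 250.25 K = -22.90°C.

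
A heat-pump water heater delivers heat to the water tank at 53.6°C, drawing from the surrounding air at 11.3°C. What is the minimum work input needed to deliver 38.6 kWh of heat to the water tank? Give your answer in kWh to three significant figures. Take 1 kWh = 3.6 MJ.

In absolute terms T_C = 284.45 K and T_H = 326.75 K, so ΔT = 42.30 K.
The reversible limit is COP_HP = T_H/ΔT = 7.725, so W_min = Q_H/COP = Q_H·ΔT/T_H.
W_min = 38.60 × 42.30/326.75 = 4.997 kWh.

5.00 kWh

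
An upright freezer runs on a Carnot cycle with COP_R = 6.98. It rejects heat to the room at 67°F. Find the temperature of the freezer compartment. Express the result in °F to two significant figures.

For a Carnot refrigerator COP_R = T_C/(T_H − T_C), so T_C = COP·T_H/(1 + COP).
With T_H = 292.59 K, T_C = 6.98 × 292.59/7.980 = 255.93 K.
Converting, 255.93 K = 1.00°F.

1.0 °F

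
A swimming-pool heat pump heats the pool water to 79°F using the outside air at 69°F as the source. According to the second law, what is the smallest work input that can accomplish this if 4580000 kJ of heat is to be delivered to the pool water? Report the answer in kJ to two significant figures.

In absolute terms T_C = 293.71 K and T_H = 299.26 K, so ΔT = 5.556 K.
The reversible limit is COP_HP = T_H/ΔT = 53.87, so W_min = Q_H/COP = Q_H·ΔT/T_H.
W_min = 4580000 × 5.556/299.26 = 85020 kJ.

85000 kJ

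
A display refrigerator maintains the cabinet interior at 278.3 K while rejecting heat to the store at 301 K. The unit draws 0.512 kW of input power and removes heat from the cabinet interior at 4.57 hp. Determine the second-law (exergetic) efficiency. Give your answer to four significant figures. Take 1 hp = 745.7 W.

Converting, Q̇_C = 4.570 hp = 3.408 kW, so COP_actual = Q̇_C/Ẇ = 3.408/0.5120 = 6.656.
The reservoir spacing is ΔT = 301 − 278.3 = 22.70 K.
COP_Carnot = T_C/ΔT = 278.30/22.70 = 12.26.
η_II = COP_actual/COP_Carnot = 6.656/12.26 = 0.5429.

0.5429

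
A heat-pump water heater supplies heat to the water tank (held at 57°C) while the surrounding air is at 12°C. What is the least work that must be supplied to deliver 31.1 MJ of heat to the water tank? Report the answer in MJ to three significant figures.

In absolute terms T_C = 285.15 K and T_H = 330.15 K, so ΔT = 45.00 K.
The reversible limit is COP_HP = T_H/ΔT = 7.337, so W_min = Q_H/COP = Q_H·ΔT/T_H.
W_min = 31.10 × 45.00/330.15 = 4.239 MJ.

4.24 MJ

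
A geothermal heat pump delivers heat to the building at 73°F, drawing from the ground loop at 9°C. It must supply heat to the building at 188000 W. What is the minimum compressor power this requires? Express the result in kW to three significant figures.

8.75 kW

In absolute terms T_C = 282.15 K and T_H = 295.93 K, so ΔT = 13.78 K.
COP_Carnot = T_H/ΔT = 295.93/13.78 = 21.48.
Ẇ_min = Q̇/COP_Carnot = 188000/21.48 = 8753 W = 8.753 kW.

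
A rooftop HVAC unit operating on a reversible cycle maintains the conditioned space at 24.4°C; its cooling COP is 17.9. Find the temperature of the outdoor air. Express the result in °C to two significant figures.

COP_R = T_C/(T_H − T_C) gives T_H − T_C = T_C/COP.
With T_C = 297.55 K, T_H = 297.55 × (1 + 1/17.9) = 314.17 K.
Converting, 314.17 K = 41.02°C.

41 °C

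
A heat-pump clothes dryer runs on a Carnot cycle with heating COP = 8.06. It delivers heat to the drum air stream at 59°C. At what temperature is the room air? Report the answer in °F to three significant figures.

64.0 °F

COP_HP = T_H/(T_H − T_C) gives T_H − T_C = T_H/COP.
With T_H = 332.15 K, T_C = 332.15 × (1 − 1/8.06) = 290.94 K.
Converting, 290.94 K = 64.02°F.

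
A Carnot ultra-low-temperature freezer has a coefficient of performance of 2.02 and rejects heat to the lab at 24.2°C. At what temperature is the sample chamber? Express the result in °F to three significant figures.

For a Carnot refrigerator COP_R = T_C/(T_H − T_C), so T_C = COP·T_H/(1 + COP).
With T_H = 297.35 K, T_C = 2.02 × 297.35/3.020 = 198.89 K.
Converting, 198.89 K = -101.67°F.

-102 °F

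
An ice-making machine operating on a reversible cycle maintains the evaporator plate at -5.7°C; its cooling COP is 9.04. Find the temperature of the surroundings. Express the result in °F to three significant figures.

75.0 °F

COP_R = T_C/(T_H − T_C) gives T_H − T_C = T_C/COP.
With T_C = 267.45 K, T_H = 267.45 × (1 + 1/9.04) = 297.04 K.
Converting, 297.04 K = 74.99°F.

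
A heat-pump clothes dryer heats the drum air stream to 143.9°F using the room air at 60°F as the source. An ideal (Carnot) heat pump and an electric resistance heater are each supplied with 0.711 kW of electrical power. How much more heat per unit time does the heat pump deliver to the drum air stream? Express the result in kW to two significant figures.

4.4 kW

In absolute terms T_C = 288.71 K and T_H = 335.32 K, so ΔT = 46.61 K.
COP_Carnot = T_H/ΔT = 335.32/46.61 = 7.194.
The heat pump delivers Q̇_H = COP × Ẇ = 5.115 kW; the resistance heater delivers Ẇ = 0.7110 kW.
Extra = (COP − 1)·Ẇ = 4.404 kW.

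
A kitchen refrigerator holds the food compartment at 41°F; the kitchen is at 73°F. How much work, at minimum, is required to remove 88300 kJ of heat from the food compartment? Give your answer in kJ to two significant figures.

In absolute terms T_C = 278.15 K and T_H = 295.93 K, so ΔT = 17.78 K.
The reversible limit is COP_R = T_C/ΔT = 15.65, so W_min = Q_C/COP = Q_C·ΔT/T_C.
W_min = 88300 × 17.78/278.15 = 5644 kJ.

5600 kJ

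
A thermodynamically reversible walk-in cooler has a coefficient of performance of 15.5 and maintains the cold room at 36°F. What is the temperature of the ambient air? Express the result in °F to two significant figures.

COP_R = T_C/(T_H − T_C) gives T_H − T_C = T_C/COP.
With T_C = 275.37 K, T_H = 275.37 × (1 + 1/15.5) = 293.14 K.
Converting, 293.14 K = 67.98°F.

68 °F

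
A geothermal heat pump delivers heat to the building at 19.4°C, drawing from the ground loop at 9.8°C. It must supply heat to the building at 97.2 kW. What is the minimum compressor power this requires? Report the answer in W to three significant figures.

3190 W

In absolute terms T_C = 282.95 K and T_H = 292.55 K, so ΔT = 9.600 K.
COP_Carnot = T_H/ΔT = 292.55/9.600 = 30.47.
Ẇ_min = Q̇/COP_Carnot = 97.20/30.47 = 3.190 kW = 3190 W.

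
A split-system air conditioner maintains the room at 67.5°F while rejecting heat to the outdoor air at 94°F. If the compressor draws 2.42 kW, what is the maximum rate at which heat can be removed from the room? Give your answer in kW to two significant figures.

48 kW

In absolute terms T_C = 292.87 K and T_H = 307.59 K, so ΔT = 14.72 K.
COP_Carnot = T_C/ΔT = 292.87/14.72 = 19.89.
Q̇_max = COP_Carnot × Ẇ = 19.89 × 2.420 kW = 48.14 kW.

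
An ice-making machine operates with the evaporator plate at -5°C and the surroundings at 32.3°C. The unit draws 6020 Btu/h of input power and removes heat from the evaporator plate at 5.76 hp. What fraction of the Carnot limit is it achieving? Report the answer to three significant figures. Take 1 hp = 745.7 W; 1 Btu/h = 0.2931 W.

0.339

Converting, Q̇_C = 5.760 hp = 14650 Btu/h, so COP_actual = Q̇_C/Ẇ = 14650/6020 = 2.434.
In absolute terms T_C = 268.15 K and T_H = 305.45 K, so ΔT = 37.30 K.
COP_Carnot = T_C/ΔT = 268.15/37.30 = 7.189.
η_II = COP_actual/COP_Carnot = 2.434/7.189 = 0.3386.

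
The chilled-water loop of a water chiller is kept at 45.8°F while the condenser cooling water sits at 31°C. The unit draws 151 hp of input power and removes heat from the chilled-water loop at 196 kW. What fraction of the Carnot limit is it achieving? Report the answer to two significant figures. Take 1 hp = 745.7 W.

0.14

Converting, Q̇_C = 196.0 kW = 262.8 hp, so COP_actual = Q̇_C/Ẇ = 262.8/151.0 = 1.741.
In absolute terms T_C = 280.82 K and T_H = 304.15 K, so ΔT = 23.33 K.
COP_Carnot = T_C/ΔT = 280.82/23.33 = 12.04.
η_II = COP_actual/COP_Carnot = 1.741/12.04 = 0.1446.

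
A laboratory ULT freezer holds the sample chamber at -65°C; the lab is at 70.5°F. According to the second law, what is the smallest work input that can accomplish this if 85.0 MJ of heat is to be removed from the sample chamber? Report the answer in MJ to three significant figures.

In absolute terms T_C = 208.15 K and T_H = 294.54 K, so ΔT = 86.39 K.
The reversible limit is COP_R = T_C/ΔT = 2.409, so W_min = Q_C/COP = Q_C·ΔT/T_C.
W_min = 85.00 × 86.39/208.15 = 35.28 MJ.

35.3 MJ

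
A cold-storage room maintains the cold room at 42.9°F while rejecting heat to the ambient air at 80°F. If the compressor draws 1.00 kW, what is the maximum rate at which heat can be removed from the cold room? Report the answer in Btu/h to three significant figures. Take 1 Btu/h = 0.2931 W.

In absolute terms T_C = 279.21 K and T_H = 299.82 K, so ΔT = 20.61 K.
COP_Carnot = T_C/ΔT = 279.21/20.61 = 13.55.
Q̇_max = COP_Carnot × Ẇ = 13.55 × 1.000 kW = 13.55 kW = 46220 Btu/h.

46200 Btu/h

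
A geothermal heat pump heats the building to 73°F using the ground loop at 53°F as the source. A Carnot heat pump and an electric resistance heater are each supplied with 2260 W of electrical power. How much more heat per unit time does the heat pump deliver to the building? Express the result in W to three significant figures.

57900 W

In absolute terms T_C = 284.82 K and T_H = 295.93 K, so ΔT = 11.11 K.
COP_Carnot = T_H/ΔT = 295.93/11.11 = 26.63.
The heat pump delivers Q̇_H = COP × Ẇ = 60190 W; the resistance heater delivers Ẇ = 2260 W.
Extra = (COP − 1)·Ẇ = 57930 W.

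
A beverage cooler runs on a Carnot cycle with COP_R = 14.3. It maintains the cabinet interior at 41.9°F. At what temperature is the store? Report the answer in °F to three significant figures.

COP_R = T_C/(T_H − T_C) gives T_H − T_C = T_C/COP.
With T_C = 278.65 K, T_H = 278.65 × (1 + 1/14.3) = 298.14 K.
Converting, 298.14 K = 76.97°F.

77.0 °F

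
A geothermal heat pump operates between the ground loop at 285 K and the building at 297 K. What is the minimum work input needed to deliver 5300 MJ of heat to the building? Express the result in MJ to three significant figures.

214 MJ

The reservoir spacing is ΔT = 297 − 285 = 12.00 K.
The reversible limit is COP_HP = T_H/ΔT = 24.75, so W_min = Q_H/COP = Q_H·ΔT/T_H.
W_min = 5300 × 12.00/297.00 = 214.1 MJ.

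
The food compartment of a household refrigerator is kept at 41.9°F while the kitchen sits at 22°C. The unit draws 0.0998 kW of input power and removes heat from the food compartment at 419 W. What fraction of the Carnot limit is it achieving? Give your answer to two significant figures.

0.25

Converting, Q̇_C = 419.0 W = 0.4190 kW, so COP_actual = Q̇_C/Ẇ = 0.4190/0.09980 = 4.198.
In absolute terms T_C = 278.65 K and T_H = 295.15 K, so ΔT = 16.50 K.
COP_Carnot = T_C/ΔT = 278.65/16.50 = 16.89.
η_II = COP_actual/COP_Carnot = 4.198/16.89 = 0.2486.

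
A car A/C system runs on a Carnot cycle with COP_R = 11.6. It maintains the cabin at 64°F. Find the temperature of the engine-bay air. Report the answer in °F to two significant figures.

COP_R = T_C/(T_H − T_C) gives T_H − T_C = T_C/COP.
With T_C = 290.93 K, T_H = 290.93 × (1 + 1/11.6) = 316.01 K.
Converting, 316.01 K = 109.14°F.

110 °F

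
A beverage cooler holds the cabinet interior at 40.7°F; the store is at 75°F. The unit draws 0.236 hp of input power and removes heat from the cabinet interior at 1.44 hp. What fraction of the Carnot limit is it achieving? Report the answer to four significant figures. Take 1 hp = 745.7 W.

COP_actual = Q̇_C/Ẇ = 1.440/0.2360 = 6.102.
In absolute terms T_C = 277.98 K and T_H = 297.04 K, so ΔT = 19.06 K.
COP_Carnot = T_C/ΔT = 277.98/19.06 = 14.59.
η_II = COP_actual/COP_Carnot = 6.102/14.59 = 0.4183.

0.4183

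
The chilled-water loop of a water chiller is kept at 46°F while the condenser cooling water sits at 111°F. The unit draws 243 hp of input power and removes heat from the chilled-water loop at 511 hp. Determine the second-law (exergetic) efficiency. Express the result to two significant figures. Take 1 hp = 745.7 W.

0.27

COP_actual = Q̇_C/Ẇ = 511.0/243.0 = 2.103.
In absolute terms T_C = 280.93 K and T_H = 317.04 K, so ΔT = 36.11 K.
COP_Carnot = T_C/ΔT = 280.93/36.11 = 7.780.
η_II = COP_actual/COP_Carnot = 2.103/7.780 = 0.2703.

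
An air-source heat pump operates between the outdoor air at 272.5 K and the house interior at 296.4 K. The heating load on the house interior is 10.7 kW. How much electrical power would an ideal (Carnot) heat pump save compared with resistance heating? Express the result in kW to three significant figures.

9.84 kW

The reservoir spacing is ΔT = 296.4 − 272.5 = 23.90 K.
COP_Carnot = T_H/ΔT = 296.40/23.90 = 12.40.
Resistance heating needs Ẇ_res = Q̇_H = 10.70 kW; the reversible heat pump needs only Ẇ_hp = Q̇_H/COP = 0.8628 kW.
Saving = 10.70 − 0.8628 = 9.837 kW.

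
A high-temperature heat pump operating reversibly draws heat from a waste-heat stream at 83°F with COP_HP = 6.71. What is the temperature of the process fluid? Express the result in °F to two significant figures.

COP_HP = T_H/(T_H − T_C) rearranges to T_H = COP·T_C/(COP − 1).
With T_C = 301.48 K, T_H = 6.71 × 301.48/5.710 = 354.28 K.
Converting, 354.28 K = 178.04°F.

180 °F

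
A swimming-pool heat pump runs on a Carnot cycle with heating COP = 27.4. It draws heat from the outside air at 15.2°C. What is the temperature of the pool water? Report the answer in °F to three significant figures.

79.0 °F

COP_HP = T_H/(T_H − T_C) rearranges to T_H = COP·T_C/(COP − 1).
With T_C = 288.35 K, T_H = 27.4 × 288.35/26.40 = 299.27 K.
Converting, 299.27 K = 79.02°F.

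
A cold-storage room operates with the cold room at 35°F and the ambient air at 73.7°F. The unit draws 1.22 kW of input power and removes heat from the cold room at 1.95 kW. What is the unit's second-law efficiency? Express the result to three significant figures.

0.125

COP_actual = Q̇_C/Ẇ = 1.950/1.220 = 1.598.
In absolute terms T_C = 274.82 K and T_H = 296.32 K, so ΔT = 21.50 K.
COP_Carnot = T_C/ΔT = 274.82/21.50 = 12.78.
η_II = COP_actual/COP_Carnot = 1.598/12.78 = 0.1250.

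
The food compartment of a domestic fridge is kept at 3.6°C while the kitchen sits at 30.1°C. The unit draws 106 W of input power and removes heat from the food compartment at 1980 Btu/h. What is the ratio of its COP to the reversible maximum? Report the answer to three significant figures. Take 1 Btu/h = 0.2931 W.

0.524

Converting, Q̇_C = 1980 Btu/h = 580.3 W, so COP_actual = Q̇_C/Ẇ = 580.3/106.0 = 5.475.
In absolute terms T_C = 276.75 K and T_H = 303.25 K, so ΔT = 26.50 K.
COP_Carnot = T_C/ΔT = 276.75/26.50 = 10.44.
η_II = COP_actual/COP_Carnot = 5.475/10.44 = 0.5242.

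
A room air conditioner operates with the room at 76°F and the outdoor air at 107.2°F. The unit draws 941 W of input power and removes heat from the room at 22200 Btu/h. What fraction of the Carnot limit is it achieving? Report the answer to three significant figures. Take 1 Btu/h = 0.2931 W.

0.403

Converting, Q̇_C = 22200 Btu/h = 6507 W, so COP_actual = Q̇_C/Ẇ = 6507/941.0 = 6.915.
In absolute terms T_C = 297.59 K and T_H = 314.93 K, so ΔT = 17.33 K.
COP_Carnot = T_C/ΔT = 297.59/17.33 = 17.17.
η_II = COP_actual/COP_Carnot = 6.915/17.17 = 0.4028.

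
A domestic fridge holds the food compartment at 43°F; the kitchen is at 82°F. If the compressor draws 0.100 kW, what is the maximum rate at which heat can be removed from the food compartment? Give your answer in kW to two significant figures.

1.3 kW

In absolute terms T_C = 279.26 K and T_H = 300.93 K, so ΔT = 21.67 K.
COP_Carnot = T_C/ΔT = 279.26/21.67 = 12.89.
Q̇_max = COP_Carnot × Ẇ = 12.89 × 0.1000 kW = 1.289 kW.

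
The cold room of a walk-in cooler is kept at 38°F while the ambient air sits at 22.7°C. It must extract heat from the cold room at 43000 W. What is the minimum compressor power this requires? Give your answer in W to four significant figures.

In absolute terms T_C = 276.48 K and T_H = 295.85 K, so ΔT = 19.37 K.
COP_Carnot = T_C/ΔT = 276.48/19.37 = 14.28.
Ẇ_min = Q̇/COP_Carnot = 43000/14.28 = 3012 W.

3012 W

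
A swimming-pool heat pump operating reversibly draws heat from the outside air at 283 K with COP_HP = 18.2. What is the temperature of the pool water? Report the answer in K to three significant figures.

COP_HP = T_H/(T_H − T_C) rearranges to T_H = COP·T_C/(COP − 1).
With T_C = 283.00 K, T_H = 18.2 × 283.00/17.20 = 299.45 K.

299 K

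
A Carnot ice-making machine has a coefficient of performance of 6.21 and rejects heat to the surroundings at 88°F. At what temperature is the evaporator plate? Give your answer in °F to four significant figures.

For a Carnot refrigerator COP_R = T_C/(T_H − T_C), so T_C = COP·T_H/(1 + COP).
With T_H = 304.26 K, T_C = 6.21 × 304.26/7.210 = 262.06 K.
Converting, 262.06 K = 12.04°F.

12.04 °F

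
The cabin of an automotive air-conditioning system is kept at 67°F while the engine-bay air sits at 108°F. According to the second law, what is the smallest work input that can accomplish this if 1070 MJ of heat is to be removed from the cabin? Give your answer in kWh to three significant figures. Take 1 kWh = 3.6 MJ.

23.1 kWh

In absolute terms T_C = 292.59 K and T_H = 315.37 K, so ΔT = 22.78 K.
The reversible limit is COP_R = T_C/ΔT = 12.85, so W_min = Q_C/COP = Q_C·ΔT/T_C.
W_min = 1070 × 22.78/292.59 = 83.30 MJ = 23.14 kWh.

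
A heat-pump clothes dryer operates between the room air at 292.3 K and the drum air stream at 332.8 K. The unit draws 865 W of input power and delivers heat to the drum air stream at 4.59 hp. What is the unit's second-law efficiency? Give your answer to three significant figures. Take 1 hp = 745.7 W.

0.482

Converting, Q̇_H = 4.590 hp = 3423 W, so COP_actual = Q̇_H/Ẇ = 3423/865.0 = 3.957.
The reservoir spacing is ΔT = 332.8 − 292.3 = 40.50 K.
COP_Carnot = T_H/ΔT = 332.80/40.50 = 8.217.
η_II = COP_actual/COP_Carnot = 3.957/8.217 = 0.4815.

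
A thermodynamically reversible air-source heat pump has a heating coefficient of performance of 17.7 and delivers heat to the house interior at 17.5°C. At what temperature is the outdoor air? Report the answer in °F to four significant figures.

33.94 °F

COP_HP = T_H/(T_H − T_C) gives T_H − T_C = T_H/COP.
With T_H = 290.65 K, T_C = 290.65 × (1 − 1/17.7) = 274.23 K.
Converting, 274.23 K = 33.94°F.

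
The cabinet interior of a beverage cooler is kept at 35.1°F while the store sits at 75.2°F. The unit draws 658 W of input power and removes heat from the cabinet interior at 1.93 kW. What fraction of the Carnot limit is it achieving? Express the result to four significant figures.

Converting, Q̇_C = 1.930 kW = 1930 W, so COP_actual = Q̇_C/Ẇ = 1930/658.0 = 2.933.
In absolute terms T_C = 274.87 K and T_H = 297.15 K, so ΔT = 22.28 K.
COP_Carnot = T_C/ΔT = 274.87/22.28 = 12.34.
η_II = COP_actual/COP_Carnot = 2.933/12.34 = 0.2377.

0.2377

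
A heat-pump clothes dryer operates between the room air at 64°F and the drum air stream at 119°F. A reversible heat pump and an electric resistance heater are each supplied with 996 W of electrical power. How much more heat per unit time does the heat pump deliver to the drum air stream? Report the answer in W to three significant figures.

9480 W

In absolute terms T_C = 290.93 K and T_H = 321.48 K, so ΔT = 30.56 K.
COP_Carnot = T_H/ΔT = 321.48/30.56 = 10.52.
The heat pump delivers Q̇_H = COP × Ẇ = 10480 W; the resistance heater delivers Ẇ = 996.0 W.
Extra = (COP − 1)·Ẇ = 9483 W.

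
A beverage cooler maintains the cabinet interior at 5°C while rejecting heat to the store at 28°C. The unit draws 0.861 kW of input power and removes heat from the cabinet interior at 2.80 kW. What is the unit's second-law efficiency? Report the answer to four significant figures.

0.2689

COP_actual = Q̇_C/Ẇ = 2.800/0.8610 = 3.252.
In absolute terms T_C = 278.15 K and T_H = 301.15 K, so ΔT = 23.00 K.
COP_Carnot = T_C/ΔT = 278.15/23.00 = 12.09.
η_II = COP_actual/COP_Carnot = 3.252/12.09 = 0.2689.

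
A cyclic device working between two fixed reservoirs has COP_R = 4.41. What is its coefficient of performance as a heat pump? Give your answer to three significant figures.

5.41

The first law on one cycle gives Q_H = Q_C + W, so Q_H/W = Q_C/W + 1.
COP_HP = COP_R + 1 = 4.41 + 1 = 5.41.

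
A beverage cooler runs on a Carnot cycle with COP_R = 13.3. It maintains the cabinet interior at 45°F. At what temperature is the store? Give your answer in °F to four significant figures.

82.95 °F

COP_R = T_C/(T_H − T_C) gives T_H − T_C = T_C/COP.
With T_C = 280.37 K, T_H = 280.37 × (1 + 1/13.3) = 301.45 K.
Converting, 301.45 K = 82.95°F.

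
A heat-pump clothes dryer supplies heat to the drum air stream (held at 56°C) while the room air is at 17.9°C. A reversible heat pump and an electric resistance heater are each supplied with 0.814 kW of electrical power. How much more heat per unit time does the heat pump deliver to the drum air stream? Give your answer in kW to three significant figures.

In absolute terms T_C = 291.05 K and T_H = 329.15 K, so ΔT = 38.10 K.
COP_Carnot = T_H/ΔT = 329.15/38.10 = 8.639.
The heat pump delivers Q̇_H = COP × Ẇ = 7.032 kW; the resistance heater delivers Ẇ = 0.8140 kW.
Extra = (COP − 1)·Ẇ = 6.218 kW.

6.22 kW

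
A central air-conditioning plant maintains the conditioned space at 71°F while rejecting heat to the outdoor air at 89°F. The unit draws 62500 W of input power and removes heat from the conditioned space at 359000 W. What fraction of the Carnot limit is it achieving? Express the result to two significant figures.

0.19

COP_actual = Q̇_C/Ẇ = 359000/62500 = 5.744.
In absolute terms T_C = 294.82 K and T_H = 304.82 K, so ΔT = 10.00 K.
COP_Carnot = T_C/ΔT = 294.82/10.00 = 29.48.
η_II = COP_actual/COP_Carnot = 5.744/29.48 = 0.1948.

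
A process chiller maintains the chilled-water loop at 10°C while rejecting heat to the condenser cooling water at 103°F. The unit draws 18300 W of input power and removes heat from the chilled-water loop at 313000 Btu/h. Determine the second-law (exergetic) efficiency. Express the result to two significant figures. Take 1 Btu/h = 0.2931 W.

Converting, Q̇_C = 313000 Btu/h = 91740 W, so COP_actual = Q̇_C/Ẇ = 91740/18300 = 5.013.
In absolute terms T_C = 283.15 K and T_H = 312.59 K, so ΔT = 29.44 K.
COP_Carnot = T_C/ΔT = 283.15/29.44 = 9.616.
η_II = COP_actual/COP_Carnot = 5.013/9.616 = 0.5213.

0.52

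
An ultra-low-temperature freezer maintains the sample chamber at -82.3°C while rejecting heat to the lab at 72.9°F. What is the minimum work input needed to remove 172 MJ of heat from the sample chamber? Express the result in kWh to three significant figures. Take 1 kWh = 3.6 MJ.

In absolute terms T_C = 190.85 K and T_H = 295.87 K, so ΔT = 105.0 K.
The reversible limit is COP_R = T_C/ΔT = 1.817, so W_min = Q_C/COP = Q_C·ΔT/T_C.
W_min = 172.0 × 105.0/190.85 = 94.65 MJ = 26.29 kWh.

26.3 kWh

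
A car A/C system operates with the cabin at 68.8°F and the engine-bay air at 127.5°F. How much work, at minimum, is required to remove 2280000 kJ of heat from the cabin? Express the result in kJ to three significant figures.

In absolute terms T_C = 293.59 K and T_H = 326.21 K, so ΔT = 32.61 K.
The reversible limit is COP_R = T_C/ΔT = 9.003, so W_min = Q_C/COP = Q_C·ΔT/T_C.
W_min = 2280000 × 32.61/293.59 = 253300 kJ.

253000 kJ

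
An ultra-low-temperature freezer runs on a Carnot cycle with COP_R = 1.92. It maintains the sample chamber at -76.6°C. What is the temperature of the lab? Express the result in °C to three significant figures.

COP_R = T_C/(T_H − T_C) gives T_H − T_C = T_C/COP.
With T_C = 196.55 K, T_H = 196.55 × (1 + 1/1.92) = 298.92 K.
Converting, 298.92 K = 25.77°C.

25.8 °C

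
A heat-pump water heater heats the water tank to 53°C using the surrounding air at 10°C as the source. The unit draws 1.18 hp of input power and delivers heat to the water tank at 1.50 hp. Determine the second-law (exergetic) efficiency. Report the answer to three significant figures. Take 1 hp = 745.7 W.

COP_actual = Q̇_H/Ẇ = 1.500/1.180 = 1.271.
In absolute terms T_C = 283.15 K and T_H = 326.15 K, so ΔT = 43.00 K.
COP_Carnot = T_H/ΔT = 326.15/43.00 = 7.585.
η_II = COP_actual/COP_Carnot = 1.271/7.585 = 0.1676.

0.168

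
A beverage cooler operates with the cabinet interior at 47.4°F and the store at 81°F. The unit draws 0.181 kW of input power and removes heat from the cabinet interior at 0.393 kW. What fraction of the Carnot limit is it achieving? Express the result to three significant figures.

COP_actual = Q̇_C/Ẇ = 0.3930/0.1810 = 2.171.
In absolute terms T_C = 281.71 K and T_H = 300.37 K, so ΔT = 18.67 K.
COP_Carnot = T_C/ΔT = 281.71/18.67 = 15.09.
η_II = COP_actual/COP_Carnot = 2.171/15.09 = 0.1439.

0.144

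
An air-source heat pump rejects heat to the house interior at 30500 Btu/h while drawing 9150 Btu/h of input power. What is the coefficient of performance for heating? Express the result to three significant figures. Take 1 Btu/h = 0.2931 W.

3.33

The first law gives Q̇_H = Q̇_C + Ẇ, so the three rates are Q̇_C = 21350, Q̇_H = 30500, Ẇ = 9150 Btu/h.
COP_HP = Q̇_H/Ẇ = 30500/9150 = 3.333.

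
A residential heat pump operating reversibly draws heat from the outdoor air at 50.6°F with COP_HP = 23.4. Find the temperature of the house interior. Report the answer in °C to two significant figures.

COP_HP = T_H/(T_H − T_C) rearranges to T_H = COP·T_C/(COP − 1).
With T_C = 283.48 K, T_H = 23.4 × 283.48/22.40 = 296.14 K.
Converting, 296.14 K = 22.99°C.

23 °C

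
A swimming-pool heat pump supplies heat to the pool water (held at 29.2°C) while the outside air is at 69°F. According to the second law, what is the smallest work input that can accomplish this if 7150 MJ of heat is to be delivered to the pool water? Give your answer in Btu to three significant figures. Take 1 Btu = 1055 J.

In absolute terms T_C = 293.71 K and T_H = 302.35 K, so ΔT = 8.644 K.
The reversible limit is COP_HP = T_H/ΔT = 34.98, so W_min = Q_H/COP = Q_H·ΔT/T_H.
W_min = 7150 × 8.644/302.35 = 204.4 MJ = 193800 Btu.

194000 Btu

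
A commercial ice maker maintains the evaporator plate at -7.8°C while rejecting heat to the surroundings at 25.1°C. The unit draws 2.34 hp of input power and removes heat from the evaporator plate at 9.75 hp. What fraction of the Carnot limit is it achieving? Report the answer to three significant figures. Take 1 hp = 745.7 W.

0.517

COP_actual = Q̇_C/Ẇ = 9.750/2.340 = 4.167.
In absolute terms T_C = 265.35 K and T_H = 298.25 K, so ΔT = 32.90 K.
COP_Carnot = T_C/ΔT = 265.35/32.90 = 8.065.
η_II = COP_actual/COP_Carnot = 4.167/8.065 = 0.5166.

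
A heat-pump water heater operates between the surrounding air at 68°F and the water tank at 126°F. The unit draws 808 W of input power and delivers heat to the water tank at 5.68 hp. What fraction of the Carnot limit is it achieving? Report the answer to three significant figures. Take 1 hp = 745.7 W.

Converting, Q̇_H = 5.680 hp = 4236 W, so COP_actual = Q̇_H/Ẇ = 4236/808.0 = 5.242.
In absolute terms T_C = 293.15 K and T_H = 325.37 K, so ΔT = 32.22 K.
COP_Carnot = T_H/ΔT = 325.37/32.22 = 10.10.
η_II = COP_actual/COP_Carnot = 5.242/10.10 = 0.5191.

0.519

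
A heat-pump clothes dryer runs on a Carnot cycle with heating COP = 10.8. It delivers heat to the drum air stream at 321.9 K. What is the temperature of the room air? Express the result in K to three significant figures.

COP_HP = T_H/(T_H − T_C) gives T_H − T_C = T_H/COP.
With T_H = 321.90 K, T_C = 321.90 × (1 − 1/10.8) = 292.09 K.

292 K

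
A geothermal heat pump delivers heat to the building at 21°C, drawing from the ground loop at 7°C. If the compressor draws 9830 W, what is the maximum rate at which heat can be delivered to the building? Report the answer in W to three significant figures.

207000 W

In absolute terms T_C = 280.15 K and T_H = 294.15 K, so ΔT = 14.00 K.
COP_Carnot = T_H/ΔT = 294.15/14.00 = 21.01.
Q̇_max = COP_Carnot × Ẇ = 21.01 × 9830 W = 206500 W.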